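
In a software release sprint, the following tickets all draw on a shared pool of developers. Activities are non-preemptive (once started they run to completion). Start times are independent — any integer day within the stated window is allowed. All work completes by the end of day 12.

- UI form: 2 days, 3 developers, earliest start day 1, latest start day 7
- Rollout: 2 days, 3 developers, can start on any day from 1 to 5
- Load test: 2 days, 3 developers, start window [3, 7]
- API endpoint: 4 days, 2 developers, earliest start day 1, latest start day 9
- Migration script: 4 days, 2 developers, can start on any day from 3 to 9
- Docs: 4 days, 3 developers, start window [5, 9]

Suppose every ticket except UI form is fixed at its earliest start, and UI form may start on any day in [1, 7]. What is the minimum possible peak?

7

UI form@1: d1:8  d2:8  d3:7  d4:7  d5:5  d6:5  d7:3  d8:3  d9:0  d10:0  d11:0  d12:0 → peak 8
UI form@2: d1:5  d2:8  d3:10  d4:7  d5:5  d6:5  d7:3  d8:3  d9:0  d10:0  d11:0  d12:0 → peak 10
UI form@3: d1:5  d2:5  d3:10  d4:10  d5:5  d6:5  d7:3  d8:3  d9:0  d10:0  d11:0  d12:0 → peak 10
UI form@4: d1:5  d2:5  d3:7  d4:10  d5:8  d6:5  d7:3  d8:3  d9:0  d10:0  d11:0  d12:0 → peak 10
UI form@5: d1:5  d2:5  d3:7  d4:7  d5:8  d6:8  d7:3  d8:3  d9:0  d10:0  d11:0  d12:0 → peak 8
UI form@6: d1:5  d2:5  d3:7  d4:7  d5:5  d6:8  d7:6  d8:3  d9:0  d10:0  d11:0  d12:0 → peak 8
UI form@7: d1:5  d2:5  d3:7  d4:7  d5:5  d6:5  d7:6  d8:6  d9:0  d10:0  d11:0  d12:0 → peak 7
Best is UI form@7, peak 7.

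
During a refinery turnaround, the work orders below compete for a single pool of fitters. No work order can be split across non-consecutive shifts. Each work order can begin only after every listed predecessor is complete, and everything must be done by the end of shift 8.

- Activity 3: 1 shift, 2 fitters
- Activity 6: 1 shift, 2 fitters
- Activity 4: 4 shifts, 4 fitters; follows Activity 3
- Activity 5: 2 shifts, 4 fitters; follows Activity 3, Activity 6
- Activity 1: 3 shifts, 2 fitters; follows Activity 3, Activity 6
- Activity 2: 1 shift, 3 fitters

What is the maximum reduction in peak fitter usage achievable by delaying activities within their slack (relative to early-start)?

4

Early-start peak: s1:7  s2:10  s3:10  s4:6  s5:4  s6:0  s7:0  s8:0 ⇒ 10.
Leveled (Activity 3@1, Activity 6@1, Activity 4@2, Activity 5@6, Activity 1@2, Activity 2@8): s1:4  s2:6  s3:6  s4:6  s5:4  s6:4  s7:4  s8:3 ⇒ 6.
Reduction 10 − 6 = 4.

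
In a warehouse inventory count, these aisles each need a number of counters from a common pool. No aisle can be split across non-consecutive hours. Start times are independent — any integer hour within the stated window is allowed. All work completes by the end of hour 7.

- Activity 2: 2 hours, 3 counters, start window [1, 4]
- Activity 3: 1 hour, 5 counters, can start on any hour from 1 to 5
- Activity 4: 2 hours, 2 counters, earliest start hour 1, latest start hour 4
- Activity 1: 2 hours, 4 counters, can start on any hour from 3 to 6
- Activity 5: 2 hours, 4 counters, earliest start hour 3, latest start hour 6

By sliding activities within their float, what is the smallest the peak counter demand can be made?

Early-start (Activity 2@1, Activity 3@1, Activity 4@1, Activity 1@3, Activity 5@3) gives peak 10: h1:10  h2:5  h3:8  h4:8  h5:0  h6:0  h7:0.
Shift Activity 3→3, Activity 1→4, Activity 5→6.
Schedule Activity 2@1, Activity 3@3, Activity 4@1, Activity 1@4, Activity 5@6: h1:5  h2:5  h3:5  h4:4  h5:4  h6:4  h7:4 — peak 5.
Total counter-hours = 31 over 7 hours ⇒ peak ≥ ⌈31/7⌉ = 5, so 5 is optimal.

5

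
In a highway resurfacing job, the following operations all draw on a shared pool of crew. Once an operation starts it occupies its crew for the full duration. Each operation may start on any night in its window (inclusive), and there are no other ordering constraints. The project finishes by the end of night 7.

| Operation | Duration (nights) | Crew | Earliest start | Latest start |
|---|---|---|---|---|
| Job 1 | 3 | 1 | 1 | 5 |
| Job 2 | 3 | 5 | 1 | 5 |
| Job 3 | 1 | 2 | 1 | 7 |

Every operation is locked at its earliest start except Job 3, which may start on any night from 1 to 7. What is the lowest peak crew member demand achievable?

Job 3@1: n1:8  n2:6  n3:6  n4:0  n5:0  n6:0  n7:0 → peak 8
Job 3@2: n1:6  n2:8  n3:6  n4:0  n5:0  n6:0  n7:0 → peak 8
Job 3@3: n1:6  n2:6  n3:8  n4:0  n5:0  n6:0  n7:0 → peak 8
Job 3@4: n1:6  n2:6  n3:6  n4:2  n5:0  n6:0  n7:0 → peak 6
Job 3@5: n1:6  n2:6  n3:6  n4:0  n5:2  n6:0  n7:0 → peak 6
Job 3@6: n1:6  n2:6  n3:6  n4:0  n5:0  n6:2  n7:0 → peak 6
Job 3@7: n1:6  n2:6  n3:6  n4:0  n5:0  n6:0  n7:2 → peak 6
Best is Job 3@4, peak 6.

6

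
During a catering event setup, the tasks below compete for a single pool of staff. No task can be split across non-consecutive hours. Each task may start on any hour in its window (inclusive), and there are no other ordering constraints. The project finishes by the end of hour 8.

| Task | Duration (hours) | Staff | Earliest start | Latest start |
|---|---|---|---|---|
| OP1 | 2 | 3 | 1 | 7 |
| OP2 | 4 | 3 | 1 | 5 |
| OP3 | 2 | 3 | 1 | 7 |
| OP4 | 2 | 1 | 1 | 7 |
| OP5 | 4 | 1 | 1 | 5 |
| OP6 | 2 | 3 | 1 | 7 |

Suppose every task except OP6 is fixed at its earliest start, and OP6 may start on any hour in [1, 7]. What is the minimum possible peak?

OP6@1: h1:14  h2:14  h3:4  h4:4  h5:0  h6:0  h7:0  h8:0 → peak 14
OP6@2: h1:11  h2:14  h3:7  h4:4  h5:0  h6:0  h7:0  h8:0 → peak 14
OP6@3: h1:11  h2:11  h3:7  h4:7  h5:0  h6:0  h7:0  h8:0 → peak 11
OP6@4: h1:11  h2:11  h3:4  h4:7  h5:3  h6:0  h7:0  h8:0 → peak 11
OP6@5: h1:11  h2:11  h3:4  h4:4  h5:3  h6:3  h7:0  h8:0 → peak 11
OP6@6: h1:11  h2:11  h3:4  h4:4  h5:0  h6:3  h7:3  h8:0 → peak 11
OP6@7: h1:11  h2:11  h3:4  h4:4  h5:0  h6:0  h7:3  h8:3 → peak 11
Best is OP6@3, peak 11.

11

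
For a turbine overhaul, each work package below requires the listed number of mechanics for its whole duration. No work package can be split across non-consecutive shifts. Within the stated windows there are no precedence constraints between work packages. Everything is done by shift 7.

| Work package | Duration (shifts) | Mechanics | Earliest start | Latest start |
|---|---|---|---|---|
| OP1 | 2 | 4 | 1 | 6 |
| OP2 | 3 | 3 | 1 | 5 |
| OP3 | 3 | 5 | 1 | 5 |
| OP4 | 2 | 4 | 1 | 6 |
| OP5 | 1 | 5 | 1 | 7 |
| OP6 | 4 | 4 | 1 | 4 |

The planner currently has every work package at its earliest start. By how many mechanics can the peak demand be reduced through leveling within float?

Early-start peak: s1:25  s2:20  s3:12  s4:4  s5:0  s6:0  s7:0 ⇒ 25.
Leveled (OP1@1, OP2@1, OP3@3, OP4@1, OP5@6, OP6@4): s1:11  s2:11  s3:8  s4:9  s5:9  s6:9  s7:4 ⇒ 11.
Reduction 25 − 11 = 14.

14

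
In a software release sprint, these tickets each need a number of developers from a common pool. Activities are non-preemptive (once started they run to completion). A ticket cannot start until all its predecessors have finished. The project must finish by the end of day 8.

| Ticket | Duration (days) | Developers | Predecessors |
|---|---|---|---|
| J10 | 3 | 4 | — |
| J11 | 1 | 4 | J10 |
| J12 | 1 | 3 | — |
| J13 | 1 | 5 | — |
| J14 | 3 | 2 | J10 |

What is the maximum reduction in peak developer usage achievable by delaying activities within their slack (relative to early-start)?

7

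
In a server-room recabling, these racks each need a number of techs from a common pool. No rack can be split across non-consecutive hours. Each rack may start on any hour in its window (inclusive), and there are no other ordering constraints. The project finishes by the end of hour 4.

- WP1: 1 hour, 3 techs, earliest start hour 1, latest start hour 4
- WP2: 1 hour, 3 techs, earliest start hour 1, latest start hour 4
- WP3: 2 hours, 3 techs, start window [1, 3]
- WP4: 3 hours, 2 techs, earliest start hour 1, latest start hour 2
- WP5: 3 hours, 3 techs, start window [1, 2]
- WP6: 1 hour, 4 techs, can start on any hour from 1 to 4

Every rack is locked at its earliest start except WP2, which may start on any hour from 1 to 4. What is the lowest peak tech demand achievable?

15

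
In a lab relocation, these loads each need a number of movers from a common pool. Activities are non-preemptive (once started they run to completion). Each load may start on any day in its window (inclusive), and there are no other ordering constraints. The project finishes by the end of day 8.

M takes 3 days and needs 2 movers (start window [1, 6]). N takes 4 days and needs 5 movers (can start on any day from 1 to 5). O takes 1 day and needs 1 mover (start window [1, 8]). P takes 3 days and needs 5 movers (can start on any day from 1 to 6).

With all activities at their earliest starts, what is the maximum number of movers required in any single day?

13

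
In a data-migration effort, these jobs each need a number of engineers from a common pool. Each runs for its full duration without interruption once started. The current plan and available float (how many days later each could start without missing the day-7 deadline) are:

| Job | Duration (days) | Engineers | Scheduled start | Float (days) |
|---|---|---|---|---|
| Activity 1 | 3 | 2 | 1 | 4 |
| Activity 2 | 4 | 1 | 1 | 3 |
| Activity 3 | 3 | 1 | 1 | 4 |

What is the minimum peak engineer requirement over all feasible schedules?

2

Early-start (Activity 1@1, Activity 2@1, Activity 3@1) gives peak 4: d1:4  d2:4  d3:4  d4:1  d5:0  d6:0  d7:0.
Shift Activity 2→4, Activity 3→4.
Schedule Activity 1@1, Activity 2@4, Activity 3@4: d1:2  d2:2  d3:2  d4:2  d5:2  d6:2  d7:1 — peak 2.
Total engineer-days = 13 over 7 days ⇒ peak ≥ ⌈13/7⌉ = 2, so 2 is optimal.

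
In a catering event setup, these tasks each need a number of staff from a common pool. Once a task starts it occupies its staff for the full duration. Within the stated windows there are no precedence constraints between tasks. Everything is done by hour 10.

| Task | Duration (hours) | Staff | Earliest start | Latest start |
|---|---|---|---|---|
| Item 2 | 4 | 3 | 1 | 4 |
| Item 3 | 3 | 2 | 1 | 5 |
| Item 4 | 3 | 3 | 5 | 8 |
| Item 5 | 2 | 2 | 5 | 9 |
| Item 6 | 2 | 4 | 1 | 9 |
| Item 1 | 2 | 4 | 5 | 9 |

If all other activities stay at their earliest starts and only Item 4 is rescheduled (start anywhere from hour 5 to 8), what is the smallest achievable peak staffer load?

Item 4@5: h1:9  h2:9  h3:5  h4:3  h5:9  h6:9  h7:3  h8:0  h9:0  h10:0 → peak 9
Item 4@6: h1:9  h2:9  h3:5  h4:3  h5:6  h6:9  h7:3  h8:3  h9:0  h10:0 → peak 9
Item 4@7: h1:9  h2:9  h3:5  h4:3  h5:6  h6:6  h7:3  h8:3  h9:3  h10:0 → peak 9
Item 4@8: h1:9  h2:9  h3:5  h4:3  h5:6  h6:6  h7:0  h8:3  h9:3  h10:3 → peak 9
Best is Item 4@5, peak 9.

9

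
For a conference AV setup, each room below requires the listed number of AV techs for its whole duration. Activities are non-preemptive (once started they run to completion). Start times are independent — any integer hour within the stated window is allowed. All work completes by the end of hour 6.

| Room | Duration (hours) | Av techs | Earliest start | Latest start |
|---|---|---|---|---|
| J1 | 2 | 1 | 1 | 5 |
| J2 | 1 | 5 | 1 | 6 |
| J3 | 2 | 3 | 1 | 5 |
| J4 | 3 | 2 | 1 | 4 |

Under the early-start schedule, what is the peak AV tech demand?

Early-start schedule: J1@1, J2@1, J3@1, J4@1.
Load per hour: hour 1: 11, hour 2: 6, hour 3: 2, hour 4: 0, hour 5: 0, hour 6: 0.
Peak is 11.

11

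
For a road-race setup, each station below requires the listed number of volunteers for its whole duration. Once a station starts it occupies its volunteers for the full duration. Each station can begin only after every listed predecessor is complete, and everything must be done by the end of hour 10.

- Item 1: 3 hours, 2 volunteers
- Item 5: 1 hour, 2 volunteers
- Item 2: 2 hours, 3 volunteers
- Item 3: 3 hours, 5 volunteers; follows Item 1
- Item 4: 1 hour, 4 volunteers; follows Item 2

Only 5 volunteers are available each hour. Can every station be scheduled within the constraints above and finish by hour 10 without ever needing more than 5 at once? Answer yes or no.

Schedule Item 1@1, Item 5@1, Item 2@2, Item 3@4, Item 4@7: h1:4  h2:5  h3:5  h4:5  h5:5  h6:5  h7:4  h8:0  h9:0  h10:0 — peak 5 ≤ 5.

yes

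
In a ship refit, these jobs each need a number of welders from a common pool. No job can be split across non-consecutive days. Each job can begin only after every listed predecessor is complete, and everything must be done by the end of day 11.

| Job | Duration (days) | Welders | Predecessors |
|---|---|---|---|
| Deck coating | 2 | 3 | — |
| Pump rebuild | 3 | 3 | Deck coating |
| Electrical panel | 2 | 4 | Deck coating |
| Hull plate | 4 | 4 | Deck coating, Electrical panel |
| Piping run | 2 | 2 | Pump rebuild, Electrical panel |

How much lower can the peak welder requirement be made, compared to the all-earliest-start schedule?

1

Early-start peak: d1:3  d2:3  d3:7  d4:7  d5:7  d6:6  d7:6  d8:4  d9:0  d10:0  d11:0 ⇒ 7.
Leveled (Deck coating@1, Pump rebuild@3, Electrical panel@6, Hull plate@8, Piping run@8): d1:3  d2:3  d3:3  d4:3  d5:3  d6:4  d7:4  d8:6  d9:6  d10:4  d11:4 ⇒ 6.
Reduction 7 − 6 = 1.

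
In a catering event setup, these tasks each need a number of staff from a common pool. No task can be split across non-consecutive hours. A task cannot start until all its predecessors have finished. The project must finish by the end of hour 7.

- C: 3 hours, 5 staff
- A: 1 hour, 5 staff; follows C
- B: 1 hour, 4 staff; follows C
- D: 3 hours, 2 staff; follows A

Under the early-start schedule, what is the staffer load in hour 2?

5

At early start, hour 2 has: C.
Demand: 5 = 5.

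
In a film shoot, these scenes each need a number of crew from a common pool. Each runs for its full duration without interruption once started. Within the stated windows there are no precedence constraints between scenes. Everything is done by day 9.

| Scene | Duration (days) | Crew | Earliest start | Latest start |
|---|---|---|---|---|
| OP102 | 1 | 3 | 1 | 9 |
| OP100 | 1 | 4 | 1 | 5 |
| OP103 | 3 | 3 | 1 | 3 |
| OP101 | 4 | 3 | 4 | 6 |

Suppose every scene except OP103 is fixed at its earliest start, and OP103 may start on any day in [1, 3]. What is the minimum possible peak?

OP103@1: d1:10  d2:3  d3:3  d4:3  d5:3  d6:3  d7:3  d8:0  d9:0 → peak 10
OP103@2: d1:7  d2:3  d3:3  d4:6  d5:3  d6:3  d7:3  d8:0  d9:0 → peak 7
OP103@3: d1:7  d2:0  d3:3  d4:6  d5:6  d6:3  d7:3  d8:0  d9:0 → peak 7
Best is OP103@2, peak 7.

7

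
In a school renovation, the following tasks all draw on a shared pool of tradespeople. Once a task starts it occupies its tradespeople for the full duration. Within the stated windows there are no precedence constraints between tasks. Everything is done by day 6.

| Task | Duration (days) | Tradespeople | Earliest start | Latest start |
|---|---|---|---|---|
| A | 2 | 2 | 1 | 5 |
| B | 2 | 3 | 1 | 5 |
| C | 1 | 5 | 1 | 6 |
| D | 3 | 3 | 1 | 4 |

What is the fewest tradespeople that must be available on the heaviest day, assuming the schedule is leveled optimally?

5

Early-start (A@1, B@1, C@1, D@1) gives peak 13: d1:13  d2:8  d3:3  d4:0  d5:0  d6:0.
Shift C→3, D→4.
Schedule A@1, B@1, C@3, D@4: d1:5  d2:5  d3:5  d4:3  d5:3  d6:3 — peak 5.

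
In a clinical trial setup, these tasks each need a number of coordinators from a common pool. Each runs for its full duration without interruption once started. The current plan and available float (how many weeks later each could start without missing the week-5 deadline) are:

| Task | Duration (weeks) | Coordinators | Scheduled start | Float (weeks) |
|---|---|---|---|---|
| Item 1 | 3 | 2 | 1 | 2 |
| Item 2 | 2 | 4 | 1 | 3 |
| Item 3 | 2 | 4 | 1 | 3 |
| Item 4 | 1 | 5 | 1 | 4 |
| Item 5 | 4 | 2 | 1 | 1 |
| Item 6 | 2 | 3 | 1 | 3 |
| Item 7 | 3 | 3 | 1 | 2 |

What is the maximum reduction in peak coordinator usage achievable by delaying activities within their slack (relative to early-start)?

13

Early-start peak: w1:23  w2:18  w3:7  w4:2  w5:0 ⇒ 23.
Leveled (Item 1@1, Item 2@4, Item 3@4, Item 4@1, Item 5@2, Item 6@2, Item 7@1): w1:10  w2:10  w3:10  w4:10  w5:10 ⇒ 10.
Reduction 23 − 10 = 13.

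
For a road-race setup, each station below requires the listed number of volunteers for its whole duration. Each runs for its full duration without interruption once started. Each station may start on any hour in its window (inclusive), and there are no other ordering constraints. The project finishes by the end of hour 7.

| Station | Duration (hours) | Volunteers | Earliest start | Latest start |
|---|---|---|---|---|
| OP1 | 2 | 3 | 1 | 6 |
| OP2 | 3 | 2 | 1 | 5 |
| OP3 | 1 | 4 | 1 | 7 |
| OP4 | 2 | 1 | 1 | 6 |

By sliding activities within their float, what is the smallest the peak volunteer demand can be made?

4

Early-start (OP1@1, OP2@1, OP3@1, OP4@1) gives peak 10: h1:10  h2:6  h3:2  h4:0  h5:0  h6:0  h7:0.
Shift OP2→3, OP3→6.
Schedule OP1@1, OP2@3, OP3@6, OP4@1: h1:4  h2:4  h3:2  h4:2  h5:2  h6:4  h7:0 — peak 4.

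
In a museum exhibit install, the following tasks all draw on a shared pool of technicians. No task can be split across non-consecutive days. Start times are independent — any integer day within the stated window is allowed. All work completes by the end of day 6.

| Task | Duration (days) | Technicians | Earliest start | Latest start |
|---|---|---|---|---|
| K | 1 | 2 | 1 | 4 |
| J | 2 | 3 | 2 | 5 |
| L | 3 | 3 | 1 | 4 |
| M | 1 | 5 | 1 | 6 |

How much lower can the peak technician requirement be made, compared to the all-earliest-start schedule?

5

Early-start peak: d1:10  d2:6  d3:6  d4:0  d5:0  d6:0 ⇒ 10.
Leveled (K@1, J@4, L@1, M@6): d1:5  d2:3  d3:3  d4:3  d5:3  d6:5 ⇒ 5.
Reduction 10 − 5 = 5.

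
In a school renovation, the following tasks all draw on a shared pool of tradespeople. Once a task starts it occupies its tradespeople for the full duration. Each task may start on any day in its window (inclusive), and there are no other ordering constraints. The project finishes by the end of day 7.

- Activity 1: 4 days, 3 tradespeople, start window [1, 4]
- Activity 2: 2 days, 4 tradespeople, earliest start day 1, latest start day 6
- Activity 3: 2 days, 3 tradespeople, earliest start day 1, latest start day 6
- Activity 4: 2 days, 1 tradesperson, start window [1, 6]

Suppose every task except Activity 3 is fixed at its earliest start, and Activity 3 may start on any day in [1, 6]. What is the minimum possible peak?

8

Activity 3@1: d1:11  d2:11  d3:3  d4:3  d5:0  d6:0  d7:0 → peak 11
Activity 3@2: d1:8  d2:11  d3:6  d4:3  d5:0  d6:0  d7:0 → peak 11
Activity 3@3: d1:8  d2:8  d3:6  d4:6  d5:0  d6:0  d7:0 → peak 8
Activity 3@4: d1:8  d2:8  d3:3  d4:6  d5:3  d6:0  d7:0 → peak 8
Activity 3@5: d1:8  d2:8  d3:3  d4:3  d5:3  d6:3  d7:0 → peak 8
Activity 3@6: d1:8  d2:8  d3:3  d4:3  d5:0  d6:3  d7:3 → peak 8
Best is Activity 3@3, peak 8.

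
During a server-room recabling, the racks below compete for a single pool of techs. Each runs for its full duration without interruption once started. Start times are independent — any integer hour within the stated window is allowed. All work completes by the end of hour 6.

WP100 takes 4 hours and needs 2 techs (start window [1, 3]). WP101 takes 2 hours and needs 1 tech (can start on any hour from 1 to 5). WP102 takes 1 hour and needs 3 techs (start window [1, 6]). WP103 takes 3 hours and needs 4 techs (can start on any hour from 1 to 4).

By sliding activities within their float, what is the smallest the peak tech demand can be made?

6

Early-start (WP100@1, WP101@1, WP102@1, WP103@1) gives peak 10: h1:10  h2:7  h3:6  h4:2  h5:0  h6:0.
Shift WP103→3.
Schedule WP100@1, WP101@1, WP102@1, WP103@3: h1:6  h2:3  h3:6  h4:6  h5:4  h6:0 — peak 6.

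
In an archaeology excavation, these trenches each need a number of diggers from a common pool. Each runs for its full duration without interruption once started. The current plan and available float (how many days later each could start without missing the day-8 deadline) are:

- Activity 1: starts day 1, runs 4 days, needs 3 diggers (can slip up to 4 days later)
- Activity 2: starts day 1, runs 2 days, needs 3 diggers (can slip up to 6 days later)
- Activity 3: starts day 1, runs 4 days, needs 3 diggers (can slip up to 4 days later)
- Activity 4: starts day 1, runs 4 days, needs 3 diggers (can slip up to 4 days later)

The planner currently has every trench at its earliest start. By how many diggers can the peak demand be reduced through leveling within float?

6

Early-start peak: d1:12  d2:12  d3:9  d4:9  d5:0  d6:0  d7:0  d8:0 ⇒ 12.
Leveled (Activity 1@1, Activity 2@1, Activity 3@3, Activity 4@5): d1:6  d2:6  d3:6  d4:6  d5:6  d6:6  d7:3  d8:3 ⇒ 6.
Reduction 12 − 6 = 6.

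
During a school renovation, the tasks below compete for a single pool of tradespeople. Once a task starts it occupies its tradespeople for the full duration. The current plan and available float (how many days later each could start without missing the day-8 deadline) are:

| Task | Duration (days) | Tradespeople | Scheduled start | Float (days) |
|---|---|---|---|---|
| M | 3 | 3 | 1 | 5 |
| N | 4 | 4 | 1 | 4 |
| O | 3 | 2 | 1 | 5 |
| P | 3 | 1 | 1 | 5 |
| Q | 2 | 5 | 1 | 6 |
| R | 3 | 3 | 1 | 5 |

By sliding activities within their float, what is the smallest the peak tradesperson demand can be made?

Early-start (M@1, N@1, O@1, P@1, Q@1, R@1) gives peak 18: d1:18  d2:18  d3:13  d4:4  d5:0  d6:0  d7:0  d8:0.
Shift O→4, Q→7, R→5.
Schedule M@1, N@1, O@4, P@1, Q@7, R@5: d1:8  d2:8  d3:8  d4:6  d5:5  d6:5  d7:8  d8:5 — peak 8.

8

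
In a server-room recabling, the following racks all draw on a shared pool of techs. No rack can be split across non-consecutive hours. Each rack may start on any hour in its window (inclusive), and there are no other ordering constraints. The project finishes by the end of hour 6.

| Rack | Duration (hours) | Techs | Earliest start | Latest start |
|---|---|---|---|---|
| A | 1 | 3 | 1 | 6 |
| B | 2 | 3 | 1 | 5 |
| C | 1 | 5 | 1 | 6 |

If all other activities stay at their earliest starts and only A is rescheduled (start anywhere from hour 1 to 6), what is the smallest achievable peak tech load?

8

A@1: h1:11  h2:3  h3:0  h4:0  h5:0  h6:0 → peak 11
A@2: h1:8  h2:6  h3:0  h4:0  h5:0  h6:0 → peak 8
A@3: h1:8  h2:3  h3:3  h4:0  h5:0  h6:0 → peak 8
A@4: h1:8  h2:3  h3:0  h4:3  h5:0  h6:0 → peak 8
A@5: h1:8  h2:3  h3:0  h4:0  h5:3  h6:0 → peak 8
A@6: h1:8  h2:3  h3:0  h4:0  h5:0  h6:3 → peak 8
Best is A@2, peak 8.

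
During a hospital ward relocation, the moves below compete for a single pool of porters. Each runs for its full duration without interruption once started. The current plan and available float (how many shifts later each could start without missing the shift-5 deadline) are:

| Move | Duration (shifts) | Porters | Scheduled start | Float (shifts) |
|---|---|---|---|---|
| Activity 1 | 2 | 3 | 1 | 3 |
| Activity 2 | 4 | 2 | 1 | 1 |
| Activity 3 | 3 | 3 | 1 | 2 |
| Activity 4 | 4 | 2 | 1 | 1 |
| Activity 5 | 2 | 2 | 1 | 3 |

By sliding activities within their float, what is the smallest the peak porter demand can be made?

9

Early-start (Activity 1@1, Activity 2@1, Activity 3@1, Activity 4@1, Activity 5@1) gives peak 12: s1:12  s2:12  s3:7  s4:4  s5:0.
Shift Activity 3→3.
Schedule Activity 1@1, Activity 2@1, Activity 3@3, Activity 4@1, Activity 5@1: s1:9  s2:9  s3:7  s4:7  s5:3 — peak 9.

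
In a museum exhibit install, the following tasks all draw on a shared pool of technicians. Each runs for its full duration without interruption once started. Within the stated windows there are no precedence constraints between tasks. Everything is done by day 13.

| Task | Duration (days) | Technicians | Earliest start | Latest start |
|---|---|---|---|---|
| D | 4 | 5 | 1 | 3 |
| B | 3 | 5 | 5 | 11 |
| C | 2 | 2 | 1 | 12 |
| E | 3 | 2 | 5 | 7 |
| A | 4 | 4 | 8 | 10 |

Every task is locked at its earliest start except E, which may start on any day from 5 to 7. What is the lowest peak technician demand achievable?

7

E@5: d1:7  d2:7  d3:5  d4:5  d5:7  d6:7  d7:7  d8:4  d9:4  d10:4  d11:4  d12:0  d13:0 → peak 7
E@6: d1:7  d2:7  d3:5  d4:5  d5:5  d6:7  d7:7  d8:6  d9:4  d10:4  d11:4  d12:0  d13:0 → peak 7
E@7: d1:7  d2:7  d3:5  d4:5  d5:5  d6:5  d7:7  d8:6  d9:6  d10:4  d11:4  d12:0  d13:0 → peak 7
Best is E@5, peak 7.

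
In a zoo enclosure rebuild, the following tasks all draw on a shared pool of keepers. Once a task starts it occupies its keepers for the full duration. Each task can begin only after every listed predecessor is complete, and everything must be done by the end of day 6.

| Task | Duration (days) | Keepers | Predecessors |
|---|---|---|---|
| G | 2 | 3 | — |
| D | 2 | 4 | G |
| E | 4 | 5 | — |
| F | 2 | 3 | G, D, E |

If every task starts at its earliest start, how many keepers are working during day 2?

At early start, day 2 has: G, E.
Demand: 3 + 5 = 8.

8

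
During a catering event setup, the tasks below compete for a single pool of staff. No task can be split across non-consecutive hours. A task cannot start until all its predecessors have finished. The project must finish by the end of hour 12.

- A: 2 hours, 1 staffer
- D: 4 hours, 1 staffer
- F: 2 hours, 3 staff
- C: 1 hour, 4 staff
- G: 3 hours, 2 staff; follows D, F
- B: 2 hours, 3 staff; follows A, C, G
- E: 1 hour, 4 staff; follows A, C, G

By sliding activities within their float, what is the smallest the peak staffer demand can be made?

4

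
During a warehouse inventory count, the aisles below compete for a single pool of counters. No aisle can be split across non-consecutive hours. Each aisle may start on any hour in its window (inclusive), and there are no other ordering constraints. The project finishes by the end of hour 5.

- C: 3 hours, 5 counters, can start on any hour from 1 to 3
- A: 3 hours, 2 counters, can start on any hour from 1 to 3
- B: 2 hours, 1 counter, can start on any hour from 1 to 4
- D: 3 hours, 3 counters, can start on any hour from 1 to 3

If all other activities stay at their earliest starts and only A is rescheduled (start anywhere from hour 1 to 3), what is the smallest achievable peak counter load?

10

A@1: h1:11  h2:11  h3:10  h4:0  h5:0 → peak 11
A@2: h1:9  h2:11  h3:10  h4:2  h5:0 → peak 11
A@3: h1:9  h2:9  h3:10  h4:2  h5:2 → peak 10
Best is A@3, peak 10.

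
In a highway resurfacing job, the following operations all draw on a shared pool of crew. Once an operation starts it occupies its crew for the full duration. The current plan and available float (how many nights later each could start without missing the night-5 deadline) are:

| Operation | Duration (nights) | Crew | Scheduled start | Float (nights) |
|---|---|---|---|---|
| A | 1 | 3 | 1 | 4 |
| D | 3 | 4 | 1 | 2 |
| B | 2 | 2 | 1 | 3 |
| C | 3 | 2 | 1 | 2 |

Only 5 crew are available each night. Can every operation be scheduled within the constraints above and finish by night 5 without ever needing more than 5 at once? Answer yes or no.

The minimum achievable peak is 6; 5 < 6, so no feasible schedule stays within the cap.

no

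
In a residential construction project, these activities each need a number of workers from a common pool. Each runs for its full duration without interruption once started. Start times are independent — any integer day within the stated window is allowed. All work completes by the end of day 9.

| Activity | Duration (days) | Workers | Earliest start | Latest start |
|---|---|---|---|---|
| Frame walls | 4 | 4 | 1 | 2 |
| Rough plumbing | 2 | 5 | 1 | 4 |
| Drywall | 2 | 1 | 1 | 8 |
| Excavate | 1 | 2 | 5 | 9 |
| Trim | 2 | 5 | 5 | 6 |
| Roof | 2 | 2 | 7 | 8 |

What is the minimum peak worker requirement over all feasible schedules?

9

Early-start (Frame walls@1, Rough plumbing@1, Drywall@1, Excavate@5, Trim@5, Roof@7) gives peak 10: d1:10  d2:10  d3:4  d4:4  d5:7  d6:5  d7:2  d8:2  d9:0.
Shift Drywall→3.
Schedule Frame walls@1, Rough plumbing@1, Drywall@3, Excavate@5, Trim@5, Roof@7: d1:9  d2:9  d3:5  d4:5  d5:7  d6:5  d7:2  d8:2  d9:0 — peak 9.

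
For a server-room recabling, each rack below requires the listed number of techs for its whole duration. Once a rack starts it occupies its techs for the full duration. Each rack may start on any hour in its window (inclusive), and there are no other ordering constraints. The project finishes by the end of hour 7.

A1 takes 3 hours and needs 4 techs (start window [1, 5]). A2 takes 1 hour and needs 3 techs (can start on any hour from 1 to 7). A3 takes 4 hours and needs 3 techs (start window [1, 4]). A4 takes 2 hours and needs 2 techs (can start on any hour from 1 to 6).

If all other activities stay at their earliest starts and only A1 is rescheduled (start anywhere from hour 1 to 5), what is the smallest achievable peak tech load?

A1@1: h1:12  h2:9  h3:7  h4:3  h5:0  h6:0  h7:0 → peak 12
A1@2: h1:8  h2:9  h3:7  h4:7  h5:0  h6:0  h7:0 → peak 9
A1@3: h1:8  h2:5  h3:7  h4:7  h5:4  h6:0  h7:0 → peak 8
A1@4: h1:8  h2:5  h3:3  h4:7  h5:4  h6:4  h7:0 → peak 8
A1@5: h1:8  h2:5  h3:3  h4:3  h5:4  h6:4  h7:4 → peak 8
Best is A1@3, peak 8.

8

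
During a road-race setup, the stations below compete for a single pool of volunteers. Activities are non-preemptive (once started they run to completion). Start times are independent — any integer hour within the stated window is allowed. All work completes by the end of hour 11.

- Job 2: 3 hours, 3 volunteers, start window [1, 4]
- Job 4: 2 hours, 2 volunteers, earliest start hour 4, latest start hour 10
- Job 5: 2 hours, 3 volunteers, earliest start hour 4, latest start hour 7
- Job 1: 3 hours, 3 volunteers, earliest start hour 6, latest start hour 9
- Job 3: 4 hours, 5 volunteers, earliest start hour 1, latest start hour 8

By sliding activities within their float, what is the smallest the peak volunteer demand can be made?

Early-start (Job 2@1, Job 4@4, Job 5@4, Job 1@6, Job 3@1) gives peak 10: h1:8  h2:8  h3:8  h4:10  h5:5  h6:3  h7:3  h8:3  h9:0  h10:0  h11:0.
Shift Job 3→6.
Schedule Job 2@1, Job 4@4, Job 5@4, Job 1@6, Job 3@6: h1:3  h2:3  h3:3  h4:5  h5:5  h6:8  h7:8  h8:8  h9:5  h10:0  h11:0 — peak 8.

8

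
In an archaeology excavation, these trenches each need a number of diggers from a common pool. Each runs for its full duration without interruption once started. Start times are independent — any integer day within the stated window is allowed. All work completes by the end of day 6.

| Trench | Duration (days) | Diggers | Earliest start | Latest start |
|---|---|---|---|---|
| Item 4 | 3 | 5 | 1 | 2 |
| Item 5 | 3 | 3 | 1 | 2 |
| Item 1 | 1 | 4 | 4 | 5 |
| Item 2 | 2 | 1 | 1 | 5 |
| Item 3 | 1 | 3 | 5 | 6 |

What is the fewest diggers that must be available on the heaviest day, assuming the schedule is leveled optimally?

8

Early-start (Item 4@1, Item 5@1, Item 1@4, Item 2@1, Item 3@5) gives peak 9: d1:9  d2:9  d3:8  d4:4  d5:3  d6:0.
Shift Item 2→4.
Schedule Item 4@1, Item 5@1, Item 1@4, Item 2@4, Item 3@5: d1:8  d2:8  d3:8  d4:5  d5:4  d6:0 — peak 8.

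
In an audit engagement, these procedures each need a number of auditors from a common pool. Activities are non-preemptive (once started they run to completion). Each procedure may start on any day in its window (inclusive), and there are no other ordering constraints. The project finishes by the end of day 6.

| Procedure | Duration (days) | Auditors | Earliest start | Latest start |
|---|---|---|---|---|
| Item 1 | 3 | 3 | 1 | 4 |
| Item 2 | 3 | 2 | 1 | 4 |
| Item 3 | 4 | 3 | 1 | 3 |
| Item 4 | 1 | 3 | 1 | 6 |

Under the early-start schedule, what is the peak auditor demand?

Early-start schedule: Item 1@1, Item 2@1, Item 3@1, Item 4@1.
Load per day: day 1: 11, day 2: 8, day 3: 8, day 4: 3, day 5: 0, day 6: 0.
Peak is 11.

11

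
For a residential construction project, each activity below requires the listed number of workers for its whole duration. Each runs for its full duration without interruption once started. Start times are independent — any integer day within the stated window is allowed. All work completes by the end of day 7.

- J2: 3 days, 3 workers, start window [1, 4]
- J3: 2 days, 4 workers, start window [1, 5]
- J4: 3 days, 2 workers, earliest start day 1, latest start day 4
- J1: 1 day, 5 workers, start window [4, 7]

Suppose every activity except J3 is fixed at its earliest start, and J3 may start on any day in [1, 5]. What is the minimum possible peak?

5

J3@1: d1:9  d2:9  d3:5  d4:5  d5:0  d6:0  d7:0 → peak 9
J3@2: d1:5  d2:9  d3:9  d4:5  d5:0  d6:0  d7:0 → peak 9
J3@3: d1:5  d2:5  d3:9  d4:9  d5:0  d6:0  d7:0 → peak 9
J3@4: d1:5  d2:5  d3:5  d4:9  d5:4  d6:0  d7:0 → peak 9
J3@5: d1:5  d2:5  d3:5  d4:5  d5:4  d6:4  d7:0 → peak 5
Best is J3@5, peak 5.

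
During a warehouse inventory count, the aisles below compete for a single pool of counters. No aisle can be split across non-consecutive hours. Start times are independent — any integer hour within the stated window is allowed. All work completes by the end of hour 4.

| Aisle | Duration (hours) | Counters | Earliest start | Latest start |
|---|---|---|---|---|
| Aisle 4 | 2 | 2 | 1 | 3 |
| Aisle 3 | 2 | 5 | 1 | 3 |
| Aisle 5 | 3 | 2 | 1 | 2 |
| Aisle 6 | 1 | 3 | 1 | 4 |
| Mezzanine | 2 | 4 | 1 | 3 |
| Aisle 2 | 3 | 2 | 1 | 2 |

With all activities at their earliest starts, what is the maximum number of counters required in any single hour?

Early-start schedule: Aisle 4@1, Aisle 3@1, Aisle 5@1, Aisle 6@1, Mezzanine@1, Aisle 2@1.
Load per hour: hour 1: 18, hour 2: 15, hour 3: 4, hour 4: 0.
Peak is 18.

18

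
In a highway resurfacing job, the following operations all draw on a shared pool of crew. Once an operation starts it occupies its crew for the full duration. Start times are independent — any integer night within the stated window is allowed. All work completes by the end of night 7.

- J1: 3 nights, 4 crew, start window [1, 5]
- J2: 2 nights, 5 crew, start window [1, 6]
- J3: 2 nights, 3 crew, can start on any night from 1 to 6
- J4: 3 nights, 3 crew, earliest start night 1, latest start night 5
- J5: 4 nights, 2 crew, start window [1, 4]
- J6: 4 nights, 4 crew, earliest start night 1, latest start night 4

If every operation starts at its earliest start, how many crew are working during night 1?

21

At early start, night 1 has: J1, J2, J3, J4, J5, J6.
Demand: 4 + 5 + 3 + 3 + 2 + 4 = 21.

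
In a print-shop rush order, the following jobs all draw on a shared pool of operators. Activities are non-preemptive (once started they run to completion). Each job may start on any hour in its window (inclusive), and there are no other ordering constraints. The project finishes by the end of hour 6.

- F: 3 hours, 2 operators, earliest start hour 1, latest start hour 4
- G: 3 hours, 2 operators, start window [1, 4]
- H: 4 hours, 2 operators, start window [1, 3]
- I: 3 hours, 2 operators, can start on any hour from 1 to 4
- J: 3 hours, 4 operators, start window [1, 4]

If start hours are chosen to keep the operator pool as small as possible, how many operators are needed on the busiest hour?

8

Early-start (F@1, G@1, H@1, I@1, J@1) gives peak 12: h1:12  h2:12  h3:12  h4:2  h5:0  h6:0.
Shift J→4.
Schedule F@1, G@1, H@1, I@1, J@4: h1:8  h2:8  h3:8  h4:6  h5:4  h6:4 — peak 8.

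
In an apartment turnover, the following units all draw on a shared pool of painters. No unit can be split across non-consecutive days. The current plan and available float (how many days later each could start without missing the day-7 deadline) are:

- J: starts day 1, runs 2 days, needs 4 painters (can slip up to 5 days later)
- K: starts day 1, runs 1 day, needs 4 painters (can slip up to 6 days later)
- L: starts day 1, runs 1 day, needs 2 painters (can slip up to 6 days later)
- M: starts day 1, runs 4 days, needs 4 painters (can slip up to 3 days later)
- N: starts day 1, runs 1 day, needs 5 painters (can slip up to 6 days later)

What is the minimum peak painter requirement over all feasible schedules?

8

Early-start (J@1, K@1, L@1, M@1, N@1) gives peak 19: d1:19  d2:8  d3:4  d4:4  d5:0  d6:0  d7:0.
Shift L→2, M→3, N→7.
Schedule J@1, K@1, L@2, M@3, N@7: d1:8  d2:6  d3:4  d4:4  d5:4  d6:4  d7:5 — peak 8.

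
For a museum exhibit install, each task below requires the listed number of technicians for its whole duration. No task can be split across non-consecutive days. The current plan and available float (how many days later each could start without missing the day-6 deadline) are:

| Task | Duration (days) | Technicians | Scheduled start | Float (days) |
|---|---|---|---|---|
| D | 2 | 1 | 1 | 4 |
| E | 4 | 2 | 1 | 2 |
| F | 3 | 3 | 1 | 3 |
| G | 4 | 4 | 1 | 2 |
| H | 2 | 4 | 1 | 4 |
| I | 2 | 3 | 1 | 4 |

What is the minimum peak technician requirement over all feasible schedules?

9

Early-start (D@1, E@1, F@1, G@1, H@1, I@1) gives peak 17: d1:17  d2:17  d3:9  d4:6  d5:0  d6:0.
Shift G→3, H→5.
Schedule D@1, E@1, F@1, G@3, H@5, I@1: d1:9  d2:9  d3:9  d4:6  d5:8  d6:8 — peak 9.
Total technician-days = 49 over 6 days ⇒ peak ≥ ⌈49/6⌉ = 9, so 9 is optimal.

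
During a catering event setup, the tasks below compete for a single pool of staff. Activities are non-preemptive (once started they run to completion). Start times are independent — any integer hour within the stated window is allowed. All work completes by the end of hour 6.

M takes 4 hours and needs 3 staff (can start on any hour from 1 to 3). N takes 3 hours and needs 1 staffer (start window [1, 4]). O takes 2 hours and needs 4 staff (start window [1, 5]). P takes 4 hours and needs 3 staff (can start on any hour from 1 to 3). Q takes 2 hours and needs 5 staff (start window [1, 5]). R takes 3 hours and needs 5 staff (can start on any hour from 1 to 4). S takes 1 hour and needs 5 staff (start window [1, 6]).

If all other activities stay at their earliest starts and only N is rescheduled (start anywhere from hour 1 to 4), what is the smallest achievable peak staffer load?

25

N@1: h1:26  h2:21  h3:12  h4:6  h5:0  h6:0 → peak 26
N@2: h1:25  h2:21  h3:12  h4:7  h5:0  h6:0 → peak 25
N@3: h1:25  h2:20  h3:12  h4:7  h5:1  h6:0 → peak 25
N@4: h1:25  h2:20  h3:11  h4:7  h5:1  h6:1 → peak 25
Best is N@2, peak 25.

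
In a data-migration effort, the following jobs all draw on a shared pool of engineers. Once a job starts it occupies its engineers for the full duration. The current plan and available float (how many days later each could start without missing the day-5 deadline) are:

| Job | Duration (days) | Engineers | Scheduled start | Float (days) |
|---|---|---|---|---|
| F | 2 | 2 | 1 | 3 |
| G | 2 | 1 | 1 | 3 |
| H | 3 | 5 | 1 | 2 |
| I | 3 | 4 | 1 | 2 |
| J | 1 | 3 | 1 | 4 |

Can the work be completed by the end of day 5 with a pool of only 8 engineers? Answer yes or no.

The minimum achievable peak is 9; 8 < 9, so no feasible schedule stays within the cap.

no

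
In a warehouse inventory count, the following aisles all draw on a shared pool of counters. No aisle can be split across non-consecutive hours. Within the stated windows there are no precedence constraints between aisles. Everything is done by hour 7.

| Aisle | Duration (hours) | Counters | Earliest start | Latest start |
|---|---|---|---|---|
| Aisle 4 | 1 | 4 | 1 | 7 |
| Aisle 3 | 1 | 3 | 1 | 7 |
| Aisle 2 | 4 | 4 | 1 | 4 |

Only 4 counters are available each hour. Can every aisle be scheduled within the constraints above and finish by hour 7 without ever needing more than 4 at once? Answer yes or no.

Schedule Aisle 4@1, Aisle 3@2, Aisle 2@3: h1:4  h2:3  h3:4  h4:4  h5:4  h6:4  h7:0 — peak 4 ≤ 4.

yes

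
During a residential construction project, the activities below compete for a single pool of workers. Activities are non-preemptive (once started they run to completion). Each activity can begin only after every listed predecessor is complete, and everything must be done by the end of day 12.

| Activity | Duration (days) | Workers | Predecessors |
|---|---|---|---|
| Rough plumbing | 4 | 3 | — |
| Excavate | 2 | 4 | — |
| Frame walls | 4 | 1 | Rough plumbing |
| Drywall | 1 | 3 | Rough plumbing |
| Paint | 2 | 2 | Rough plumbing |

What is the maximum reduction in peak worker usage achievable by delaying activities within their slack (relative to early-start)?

3

Early-start peak: d1:7  d2:7  d3:3  d4:3  d5:6  d6:3  d7:1  d8:1  d9:0  d10:0  d11:0  d12:0 ⇒ 7.
Leveled (Rough plumbing@1, Excavate@5, Frame walls@7, Drywall@7, Paint@8): d1:3  d2:3  d3:3  d4:3  d5:4  d6:4  d7:4  d8:3  d9:3  d10:1  d11:0  d12:0 ⇒ 4.
Reduction 7 − 4 = 3.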